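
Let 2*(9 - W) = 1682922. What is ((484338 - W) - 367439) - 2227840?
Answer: -1269489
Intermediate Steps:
W = -841452 (W = 9 - 1/2*1682922 = 9 - 841461 = -841452)
((484338 - W) - 367439) - 2227840 = ((484338 - 1*(-841452)) - 367439) - 2227840 = ((484338 + 841452) - 367439) - 2227840 = (1325790 - 367439) - 2227840 = 958351 - 2227840 = -1269489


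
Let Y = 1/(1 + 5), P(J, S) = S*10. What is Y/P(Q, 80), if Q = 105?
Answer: 1/4800 ≈ 0.00020833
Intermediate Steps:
P(J, S) = 10*S
Y = ⅙ (Y = 1/6 = ⅙ ≈ 0.16667)
Y/P(Q, 80) = 1/(6*((10*80))) = (⅙)/800 = (⅙)*(1/800) = 1/4800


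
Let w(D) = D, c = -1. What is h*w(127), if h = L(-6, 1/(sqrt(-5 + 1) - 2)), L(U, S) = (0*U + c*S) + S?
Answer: 0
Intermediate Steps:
L(U, S) = 0 (L(U, S) = (0*U - S) + S = (0 - S) + S = -S + S = 0)
h = 0
h*w(127) = 0*127 = 0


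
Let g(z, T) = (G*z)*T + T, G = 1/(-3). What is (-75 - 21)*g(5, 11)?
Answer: 704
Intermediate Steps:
G = -⅓ ≈ -0.33333
g(z, T) = T - T*z/3 (g(z, T) = (-z/3)*T + T = -T*z/3 + T = T - T*z/3)
(-75 - 21)*g(5, 11) = (-75 - 21)*((⅓)*11*(3 - 1*5)) = -32*11*(3 - 5) = -32*11*(-2) = -96*(-22/3) = 704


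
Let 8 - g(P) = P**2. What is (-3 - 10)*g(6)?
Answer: 364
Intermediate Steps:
g(P) = 8 - P**2
(-3 - 10)*g(6) = (-3 - 10)*(8 - 1*6**2) = -13*(8 - 1*36) = -13*(8 - 36) = -13*(-28) = 364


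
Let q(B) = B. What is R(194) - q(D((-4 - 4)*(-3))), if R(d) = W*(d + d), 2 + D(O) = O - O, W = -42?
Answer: -16294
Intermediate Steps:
D(O) = -2 (D(O) = -2 + (O - O) = -2 + 0 = -2)
R(d) = -84*d (R(d) = -42*(d + d) = -84*d)
R(194) - q(D((-4 - 4)*(-3))) = -84*194 - 1*(-2) = -16296 + 2 = -16294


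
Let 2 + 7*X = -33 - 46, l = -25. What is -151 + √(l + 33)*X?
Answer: -151 - 162*√2/7 ≈ -183.73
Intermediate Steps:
X = -81/7 (X = -2/7 + (-33 - 46)/7 = -2/7 + (⅐)*(-79) = -2/7 - 79/7 = -81/7 ≈ -11.571)
-151 + √(l + 33)*X = -151 + √(-25 + 33)*(-81/7) = -151 + √8*(-81/7) = -151 + (2*√2)*(-81/7) = -151 - 162*√2/7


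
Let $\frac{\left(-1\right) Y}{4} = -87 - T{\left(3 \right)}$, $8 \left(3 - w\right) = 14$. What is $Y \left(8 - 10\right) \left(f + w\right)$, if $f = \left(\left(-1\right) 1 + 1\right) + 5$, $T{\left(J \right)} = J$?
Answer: $-4500$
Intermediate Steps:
$w = \frac{5}{4}$ ($w = 3 - \frac{7}{4} = \frac{5}{4} \approx 1.25$)
$f = 5$ ($f = \left(-1 + 1\right) + 5 = 0 + 5 = 5$)
$Y = 360$ ($Y = - 4 \left(-87 - 3\right) = \left(-4\right) \left(-90\right) = 360$)
$Y \left(8 - 10\right) \left(f + w\right) = 360 \left(8 - 10\right) \left(5 + \frac{5}{4}\right) = 360 \left(\left(-2\right) \frac{25}{4}\right) = 360 \left(- \frac{25}{2}\right) = -4500$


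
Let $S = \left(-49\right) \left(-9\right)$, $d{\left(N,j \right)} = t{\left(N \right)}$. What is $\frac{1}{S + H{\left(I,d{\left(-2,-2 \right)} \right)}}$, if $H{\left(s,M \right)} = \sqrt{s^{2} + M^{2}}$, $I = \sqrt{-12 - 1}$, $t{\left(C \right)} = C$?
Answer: $\frac{49}{21610} - \frac{i}{64830} \approx 0.0022675 - 1.5425 \cdot 10^{-5} i$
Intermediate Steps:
$d{\left(N,j \right)} = N$
$I = i \sqrt{13}$ ($I = \sqrt{-13} = i \sqrt{13} \approx 3.6056 i$)
$S = 441$
$H{\left(s,M \right)} = \sqrt{M^{2} + s^{2}}$
$\frac{1}{S + H{\left(I,d{\left(-2,-2 \right)} \right)}} = \frac{1}{441 + \sqrt{\left(-2\right)^{2} + \left(i \sqrt{13}\right)^{2}}} = \frac{1}{441 + \sqrt{4 - 13}} = \frac{1}{441 + \sqrt{-9}} = \frac{1}{441 + 3 i} = \frac{441 - 3 i}{194490}$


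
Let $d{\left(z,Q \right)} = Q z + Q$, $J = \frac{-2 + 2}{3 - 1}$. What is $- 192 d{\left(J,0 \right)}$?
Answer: $0$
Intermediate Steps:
$J = 0$ ($J = \frac{0}{2} = 0 \cdot \frac{1}{2} = 0$)
$d{\left(z,Q \right)} = Q + Q z$
$- 192 d{\left(J,0 \right)} = - 192 \cdot 0 \left(1 + 0\right) = - 192 \cdot 0 \cdot 1 = \left(-192\right) 0 = 0$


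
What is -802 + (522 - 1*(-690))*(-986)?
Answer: -1195834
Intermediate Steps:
-802 + (522 - 1*(-690))*(-986) = -802 + (522 + 690)*(-986) = -802 + 1212*(-986) = -802 - 1195032 = -1195834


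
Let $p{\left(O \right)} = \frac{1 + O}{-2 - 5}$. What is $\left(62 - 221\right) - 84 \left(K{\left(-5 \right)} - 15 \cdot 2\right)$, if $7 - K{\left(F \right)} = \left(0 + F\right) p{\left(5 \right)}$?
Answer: $2133$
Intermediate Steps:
$p{\left(O \right)} = - \frac{1}{7} - \frac{O}{7}$ ($p{\left(O \right)} = \frac{1 + O}{-7} = \left(1 + O\right) \left(- \frac{1}{7}\right) = - \frac{1}{7} - \frac{O}{7}$)
$K{\left(F \right)} = 7 + \frac{6 F}{7}$ ($K{\left(F \right)} = 7 - \left(0 + F\right) \left(- \frac{1}{7} - \frac{5}{7}\right) = 7 - F \left(- \frac{1}{7} - \frac{5}{7}\right) = 7 - F \left(- \frac{6}{7}\right) = 7 - - \frac{6 F}{7} = 7 + \frac{6 F}{7}$)
$\left(62 - 221\right) - 84 \left(K{\left(-5 \right)} - 15 \cdot 2\right) = \left(62 - 221\right) - 84 \left(\left(7 + \frac{6}{7} \left(-5\right)\right) - 15 \cdot 2\right) = -159 - 84 \left(\left(7 - \frac{30}{7}\right) - 30\right) = -159 - 84 \left(\frac{19}{7} - 30\right) = -159 - -2292 = -159 + 2292 = 2133$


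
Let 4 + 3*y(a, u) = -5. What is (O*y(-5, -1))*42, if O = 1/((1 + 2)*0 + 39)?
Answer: -42/13 ≈ -3.2308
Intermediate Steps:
y(a, u) = -3 (y(a, u) = -4/3 + (⅓)*(-5) = -4/3 - 5/3 = -3)
O = 1/39 (O = 1/(3*0 + 39) = 1/(0 + 39) = 1/39 ≈ 0.025641)
(O*y(-5, -1))*42 = ((1/39)*(-3))*42 = -1/13*42 = -42/13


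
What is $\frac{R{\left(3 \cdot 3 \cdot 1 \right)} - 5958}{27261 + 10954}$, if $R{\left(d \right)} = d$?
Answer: $- \frac{5949}{38215} \approx -0.15567$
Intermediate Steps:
$\frac{R{\left(3 \cdot 3 \cdot 1 \right)} - 5958}{27261 + 10954} = \frac{3 \cdot 3 \cdot 1 - 5958}{27261 + 10954} = \frac{9 \cdot 1 - 5958}{38215} = \left(9 - 5958\right) \frac{1}{38215} = \left(-5949\right) \frac{1}{38215} = - \frac{5949}{38215}$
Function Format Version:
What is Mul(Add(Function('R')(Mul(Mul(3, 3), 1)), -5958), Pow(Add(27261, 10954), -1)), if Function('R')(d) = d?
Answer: Rational(-5949, 38215) ≈ -0.15567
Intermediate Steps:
Mul(Add(Function('R')(Mul(Mul(3, 3), 1)), -5958), Pow(Add(27261, 10954), -1)) = Mul(Add(Mul(Mul(3, 3), 1), -5958), Pow(Add(27261, 10954), -1)) = Mul(Add(Mul(9, 1), -5958), Pow(38215, -1)) = Mul(Add(9, -5958), Rational(1, 38215)) = Mul(-5949, Rational(1, 38215)) = Rational(-5949, 38215)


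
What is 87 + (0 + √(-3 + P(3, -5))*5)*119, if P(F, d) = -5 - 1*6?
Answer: 87 + 595*I*√14 ≈ 87.0 + 2226.3*I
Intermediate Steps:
P(F, d) = -11 (P(F, d) = -5 - 6 = -11)
87 + (0 + √(-3 + P(3, -5))*5)*119 = 87 + (0 + √(-3 - 11)*5)*119 = 87 + (0 + √(-14)*5)*119 = 87 + (0 + (I*√14)*5)*119 = 87 + (0 + 5*I*√14)*119 = 87 + (5*I*√14)*119 = 87 + 595*I*√14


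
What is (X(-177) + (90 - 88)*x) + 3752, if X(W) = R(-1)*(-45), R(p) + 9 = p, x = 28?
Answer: 4258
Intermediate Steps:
R(p) = -9 + p
X(W) = 450 (X(W) = (-9 - 1)*(-45) = -10*(-45) = 450)
(X(-177) + (90 - 88)*x) + 3752 = (450 + (90 - 88)*28) + 3752 = (450 + 2*28) + 3752 = (450 + 56) + 3752 = 506 + 3752 = 4258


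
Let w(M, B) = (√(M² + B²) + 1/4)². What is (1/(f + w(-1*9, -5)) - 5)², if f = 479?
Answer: 191807130057388985/7677533746242369 + 112117224704*√106/7677533746242369 ≈ 24.983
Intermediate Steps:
w(M, B) = (¼ + √(B² + M²))² (w(M, B) = (√(B² + M²) + ¼)² = (¼ + √(B² + M²))²)
(1/(f + w(-1*9, -5)) - 5)² = (1/(479 + (1 + 4*√((-5)² + (-1*9)²))²/16) - 5)² = (1/(479 + (1 + 4*√(25 + (-9)²))²/16) - 5)² = (1/(479 + (1 + 4*√(25 + 81))²/16) - 5)² = (1/(479 + (1 + 4*√106)²/16) - 5)² = (-5 + 1/(479 + (1 + 4*√106)²/16))²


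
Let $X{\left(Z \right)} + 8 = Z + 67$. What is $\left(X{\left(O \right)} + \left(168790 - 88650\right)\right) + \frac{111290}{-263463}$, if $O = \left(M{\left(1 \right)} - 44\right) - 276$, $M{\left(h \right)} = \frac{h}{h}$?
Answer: $\frac{21045313150}{263463} \approx 79880.0$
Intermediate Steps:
$M{\left(h \right)} = 1$
$O = -319$ ($O = \left(1 - 44\right) - 276 = -43 - 276 = -319$)
$X{\left(Z \right)} = 59 + Z$ ($X{\left(Z \right)} = -8 + \left(Z + 67\right) = -8 + \left(67 + Z\right) = 59 + Z$)
$\left(X{\left(O \right)} + \left(168790 - 88650\right)\right) + \frac{111290}{-263463} = \left(\left(59 - 319\right) + \left(168790 - 88650\right)\right) + \frac{111290}{-263463} = \left(-260 + 80140\right) + 111290 \left(- \frac{1}{263463}\right) = 79880 - \frac{111290}{263463} = \frac{21045313150}{263463}$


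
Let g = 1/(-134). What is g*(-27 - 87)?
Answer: 57/67 ≈ 0.85075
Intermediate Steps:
g = -1/134 ≈ -0.0074627
g*(-27 - 87) = -(-27 - 87)/134 = -1/134*(-114) = 57/67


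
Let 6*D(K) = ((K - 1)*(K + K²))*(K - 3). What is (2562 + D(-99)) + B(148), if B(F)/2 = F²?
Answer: 16539770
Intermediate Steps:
B(F) = 2*F²
D(K) = (-1 + K)*(-3 + K)*(K + K²)/6 (D(K) = (((K - 1)*(K + K²))*(K - 3))/6 = (((-1 + K)*(K + K²))*(-3 + K))/6 = ((-1 + K)*(-3 + K)*(K + K²))/6 = (-1 + K)*(-3 + K)*(K + K²)/6)
(2562 + D(-99)) + B(148) = (2562 + (⅙)*(-99)*(3 + (-99)³ - 1*(-99) - 3*(-99)²)) + 2*148² = (2562 + (⅙)*(-99)*(3 - 970299 + 99 - 3*9801)) + 2*21904 = (2562 + (⅙)*(-99)*(3 - 970299 + 99 - 29403)) + 43808 = (2562 + (⅙)*(-99)*(-999600)) + 43808 = (2562 + 16493400) + 43808 = 16495962 + 43808 = 16539770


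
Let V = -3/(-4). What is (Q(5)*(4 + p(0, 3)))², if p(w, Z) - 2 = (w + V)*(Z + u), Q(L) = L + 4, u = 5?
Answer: 11664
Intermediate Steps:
Q(L) = 4 + L
V = ¾ (V = -3*(-¼) = ¾ ≈ 0.75000)
p(w, Z) = 2 + (5 + Z)*(¾ + w) (p(w, Z) = 2 + (w + ¾)*(Z + 5) = 2 + (¾ + w)*(5 + Z) = 2 + (5 + Z)*(¾ + w))
(Q(5)*(4 + p(0, 3)))² = ((4 + 5)*(4 + (23/4 + 5*0 + (¾)*3 + 3*0)))² = (9*(4 + (23/4 + 0 + 9/4 + 0)))² = (9*(4 + 8))² = (9*12)² = 108² = 11664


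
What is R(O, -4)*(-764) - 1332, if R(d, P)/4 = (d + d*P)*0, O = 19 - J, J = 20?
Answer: -1332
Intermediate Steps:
O = -1 (O = 19 - 1*20 = 19 - 20 = -1)
R(d, P) = 0 (R(d, P) = 4*((d + d*P)*0) = 4*((d + P*d)*0) = 4*0 = 0)
R(O, -4)*(-764) - 1332 = 0*(-764) - 1332 = 0 - 1332 = -1332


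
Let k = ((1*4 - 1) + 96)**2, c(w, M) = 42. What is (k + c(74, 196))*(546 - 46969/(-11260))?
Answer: 60976686147/11260 ≈ 5.4153e+6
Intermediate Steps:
k = 9801 (k = ((4 - 1) + 96)**2 = (3 + 96)**2 = 99**2 = 9801)
(k + c(74, 196))*(546 - 46969/(-11260)) = (9801 + 42)*(546 - 46969/(-11260)) = 9843*(546 - 46969*(-1/11260)) = 9843*(546 + 46969/11260) = 9843*(6194929/11260) = 60976686147/11260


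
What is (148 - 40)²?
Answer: 11664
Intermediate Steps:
(148 - 40)² = 108² = 11664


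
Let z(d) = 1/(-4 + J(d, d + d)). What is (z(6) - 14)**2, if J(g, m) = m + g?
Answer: 38025/196 ≈ 194.01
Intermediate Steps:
J(g, m) = g + m
z(d) = 1/(-4 + 3*d) (z(d) = 1/(-4 + (d + (d + d))) = 1/(-4 + (d + 2*d)) = 1/(-4 + 3*d))
(z(6) - 14)**2 = (1/(-4 + 3*6) - 14)**2 = (1/(-4 + 18) - 14)**2 = (1/14 - 14)**2 = (-195/14)**2 = 38025/196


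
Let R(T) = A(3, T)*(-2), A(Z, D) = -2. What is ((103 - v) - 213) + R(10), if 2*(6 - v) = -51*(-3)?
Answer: -71/2 ≈ -35.500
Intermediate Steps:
v = -141/2 (v = 6 - (-51)*(-3)/2 = 6 - ½*153 = 6 - 153/2 = -141/2 ≈ -70.500)
R(T) = 4 (R(T) = -2*(-2) = 4)
((103 - v) - 213) + R(10) = ((103 - 1*(-141/2)) - 213) + 4 = ((103 + 141/2) - 213) + 4 = (347/2 - 213) + 4 = -79/2 + 4 = -71/2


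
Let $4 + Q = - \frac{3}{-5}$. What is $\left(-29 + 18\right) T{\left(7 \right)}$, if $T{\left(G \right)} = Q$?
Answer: $\frac{187}{5} \approx 37.4$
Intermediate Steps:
$Q = - \frac{17}{5}$ ($Q = -4 - \frac{3}{-5} = -4 - - \frac{3}{5} = -4 + \frac{3}{5} = - \frac{17}{5} \approx -3.4$)
$T{\left(G \right)} = - \frac{17}{5}$
$\left(-29 + 18\right) T{\left(7 \right)} = \left(-29 + 18\right) \left(- \frac{17}{5}\right) = \left(-11\right) \left(- \frac{17}{5}\right) = \frac{187}{5}$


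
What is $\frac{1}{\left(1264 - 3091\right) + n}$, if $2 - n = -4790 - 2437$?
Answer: $\frac{1}{5402} \approx 0.00018512$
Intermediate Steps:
$n = 7229$ ($n = 2 - \left(-4790 - 2437\right) = 2 - -7227 = 2 + 7227 = 7229$)
$\frac{1}{\left(1264 - 3091\right) + n} = \frac{1}{\left(1264 - 3091\right) + 7229} = \frac{1}{-1827 + 7229} = \frac{1}{5402}$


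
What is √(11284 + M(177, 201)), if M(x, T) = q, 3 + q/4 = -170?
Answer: 4*√662 ≈ 102.92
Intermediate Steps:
q = -692 (q = -12 + 4*(-170) = -12 - 680 = -692)
M(x, T) = -692
√(11284 + M(177, 201)) = √(11284 - 692) = √10592 = 4*√662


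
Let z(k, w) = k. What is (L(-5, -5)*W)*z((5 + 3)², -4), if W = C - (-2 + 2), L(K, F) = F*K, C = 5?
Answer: 8000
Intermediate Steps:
W = 5 (W = 5 - (-2 + 2) = 5 - 1*0 = 5 + 0 = 5)
(L(-5, -5)*W)*z((5 + 3)², -4) = (-5*(-5)*5)*(5 + 3)² = (25*5)*8² = 125*64 = 8000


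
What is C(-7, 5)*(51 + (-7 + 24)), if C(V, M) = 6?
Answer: 408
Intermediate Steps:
C(-7, 5)*(51 + (-7 + 24)) = 6*(51 + (-7 + 24)) = 6*(51 + 17) = 6*68 = 408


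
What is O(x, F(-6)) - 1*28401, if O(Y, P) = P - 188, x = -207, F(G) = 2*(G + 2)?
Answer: -28597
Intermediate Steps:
F(G) = 4 + 2*G (F(G) = 2*(2 + G) = 4 + 2*G)
O(Y, P) = -188 + P
O(x, F(-6)) - 1*28401 = (-188 + (4 + 2*(-6))) - 1*28401 = (-188 + (4 - 12)) - 28401 = (-188 - 8) - 28401 = -196 - 28401 = -28597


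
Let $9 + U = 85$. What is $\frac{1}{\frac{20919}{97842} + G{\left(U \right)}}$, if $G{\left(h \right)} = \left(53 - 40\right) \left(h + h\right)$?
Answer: $\frac{32614}{64452237} \approx 0.00050602$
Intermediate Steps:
$U = 76$ ($U = -9 + 85 = 76$)
$G{\left(h \right)} = 26 h$ ($G{\left(h \right)} = 13 \cdot 2 h = 26 h$)
$\frac{1}{\frac{20919}{97842} + G{\left(U \right)}} = \frac{1}{\frac{20919}{97842} + 26 \cdot 76} = \frac{1}{20919 \cdot \frac{1}{97842} + 1976} = \frac{1}{\frac{6973}{32614} + 1976} = \frac{1}{\frac{64452237}{32614}} = \frac{32614}{64452237}$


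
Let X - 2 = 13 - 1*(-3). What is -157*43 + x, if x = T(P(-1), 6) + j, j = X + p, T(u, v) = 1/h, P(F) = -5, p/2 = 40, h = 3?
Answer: -19958/3 ≈ -6652.7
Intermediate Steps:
X = 18 (X = 2 + (13 - 1*(-3)) = 2 + (13 + 3) = 2 + 16 = 18)
p = 80 (p = 2*40 = 80)
T(u, v) = ⅓ (T(u, v) = 1/3 = ⅓)
j = 98 (j = 18 + 80 = 98)
x = 295/3 (x = ⅓ + 98 = 295/3 ≈ 98.333)
-157*43 + x = -157*43 + 295/3 = -6751 + 295/3 = -19958/3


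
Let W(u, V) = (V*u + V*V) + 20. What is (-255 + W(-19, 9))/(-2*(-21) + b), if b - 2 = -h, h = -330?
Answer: -325/374 ≈ -0.86898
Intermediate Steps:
W(u, V) = 20 + V**2 + V*u (W(u, V) = (V*u + V**2) + 20 = (V**2 + V*u) + 20 = 20 + V**2 + V*u)
b = 332 (b = 2 - 1*(-330) = 2 + 330 = 332)
(-255 + W(-19, 9))/(-2*(-21) + b) = (-255 + (20 + 9**2 + 9*(-19)))/(-2*(-21) + 332) = (-255 + (20 + 81 - 171))/(42 + 332) = (-255 - 70)/374 = -325*1/374 = -325/374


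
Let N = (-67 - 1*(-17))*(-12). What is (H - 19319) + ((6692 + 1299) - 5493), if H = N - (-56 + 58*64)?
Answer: -19877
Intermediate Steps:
N = 600 (N = (-67 + 17)*(-12) = -50*(-12) = 600)
H = -3056 (H = 600 - (-56 + 58*64) = 600 - (-56 + 3712) = 600 - 1*3656 = 600 - 3656 = -3056)
(H - 19319) + ((6692 + 1299) - 5493) = (-3056 - 19319) + ((6692 + 1299) - 5493) = -22375 + (7991 - 5493) = -22375 + 2498 = -19877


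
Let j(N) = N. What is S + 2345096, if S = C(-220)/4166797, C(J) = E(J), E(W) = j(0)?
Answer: 2345096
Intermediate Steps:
E(W) = 0
C(J) = 0
S = 0 (S = 0/4166797 = 0*(1/4166797) = 0)
S + 2345096 = 0 + 2345096 = 2345096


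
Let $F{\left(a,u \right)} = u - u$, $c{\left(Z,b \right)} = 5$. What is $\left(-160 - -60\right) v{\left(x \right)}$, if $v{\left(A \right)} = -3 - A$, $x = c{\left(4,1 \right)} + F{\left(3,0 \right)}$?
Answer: $800$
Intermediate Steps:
$F{\left(a,u \right)} = 0$
$x = 5$ ($x = 5 + 0 = 5$)
$\left(-160 - -60\right) v{\left(x \right)} = \left(-160 - -60\right) \left(-3 - 5\right) = \left(-160 + 60\right) \left(-3 - 5\right) = \left(-100\right) \left(-8\right) = 800$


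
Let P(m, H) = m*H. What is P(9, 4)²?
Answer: 1296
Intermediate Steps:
P(m, H) = H*m
P(9, 4)² = (4*9)² = 36² = 1296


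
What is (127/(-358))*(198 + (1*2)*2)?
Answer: -12827/179 ≈ -71.659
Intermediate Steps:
(127/(-358))*(198 + (1*2)*2) = (127*(-1/358))*(198 + 2*2) = -127*(198 + 4)/358 = -127/358*202 = -12827/179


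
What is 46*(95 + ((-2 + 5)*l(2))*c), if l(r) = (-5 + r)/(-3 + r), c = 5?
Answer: 6440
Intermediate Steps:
l(r) = (-5 + r)/(-3 + r)
46*(95 + ((-2 + 5)*l(2))*c) = 46*(95 + ((-2 + 5)*((-5 + 2)/(-3 + 2)))*5) = 46*(95 + (3*(-3/(-1)))*5) = 46*(95 + (3*(-1*(-3)))*5) = 46*(95 + (3*3)*5) = 46*(95 + 9*5) = 46*(95 + 45) = 46*140 = 6440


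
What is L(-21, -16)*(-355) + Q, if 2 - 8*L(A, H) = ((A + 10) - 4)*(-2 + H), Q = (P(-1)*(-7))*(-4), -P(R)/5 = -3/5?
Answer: 23953/2 ≈ 11977.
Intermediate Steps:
P(R) = 3 (P(R) = -(-15)/5 = -5*(-⅗) = 3)
Q = 84 (Q = (3*(-7))*(-4) = -21*(-4) = 84)
L(A, H) = ¼ - (-2 + H)*(6 + A)/8 (L(A, H) = ¼ - ((A + 10) - 4)*(-2 + H)/8 = ¼ - ((10 + A) - 4)*(-2 + H)/8 = ¼ - (6 + A)*(-2 + H)/8 = ¼ - (-2 + H)*(6 + A)/8)
L(-21, -16)*(-355) + Q = (7/4 - ¾*(-16) + (¼)*(-21) - ⅛*(-21)*(-16))*(-355) + 84 = (7/4 + 12 - 21/4 - 42)*(-355) + 84 = -67/2*(-355) + 84 = 23785/2 + 84 = 23953/2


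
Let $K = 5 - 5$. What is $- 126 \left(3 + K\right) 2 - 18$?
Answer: $-774$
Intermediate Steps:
$K = 0$
$- 126 \left(3 + K\right) 2 - 18 = - 126 \left(3 + 0\right) 2 - 18 = - 126 \cdot 3 \cdot 2 - 18 = \left(-126\right) 6 - 18 = -756 - 18 = -774$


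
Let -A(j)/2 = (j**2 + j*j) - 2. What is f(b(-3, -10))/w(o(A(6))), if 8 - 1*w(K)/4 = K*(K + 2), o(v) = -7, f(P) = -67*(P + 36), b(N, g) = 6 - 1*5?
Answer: 2479/108 ≈ 22.954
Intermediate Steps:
b(N, g) = 1 (b(N, g) = 6 - 5 = 1)
f(P) = -2412 - 67*P (f(P) = -67*(36 + P) = -2412 - 67*P)
A(j) = 4 - 4*j**2 (A(j) = -2*((j**2 + j*j) - 2) = -2*((j**2 + j**2) - 2) = -2*(2*j**2 - 2) = -2*(-2 + 2*j**2) = 4 - 4*j**2)
w(K) = 32 - 4*K*(2 + K) (w(K) = 32 - 4*K*(K + 2) = 32 - 4*K*(2 + K))
f(b(-3, -10))/w(o(A(6))) = (-2412 - 67*1)/(32 - 8*(-7) - 4*(-7)**2) = (-2412 - 67)/(32 + 56 - 4*49) = -2479/(32 + 56 - 196) = -2479/(-108) = -2479*(-1/108) = 2479/108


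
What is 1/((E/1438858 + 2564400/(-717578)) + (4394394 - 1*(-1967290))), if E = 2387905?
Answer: 516246422962/3284195620864907453 ≈ 1.5719e-7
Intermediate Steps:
1/((E/1438858 + 2564400/(-717578)) + (4394394 - 1*(-1967290))) = 1/((2387905/1438858 + 2564400/(-717578)) + (4394394 - 1*(-1967290))) = 1/((2387905*(1/1438858) + 2564400*(-1/717578)) + (4394394 + 1967290)) = 1/((2387905/1438858 - 1282200/358789) + 6361684) = 1/(-988149680555/516246422962 + 6361684) = 1/(3284195620864907453/516246422962) = 516246422962/3284195620864907453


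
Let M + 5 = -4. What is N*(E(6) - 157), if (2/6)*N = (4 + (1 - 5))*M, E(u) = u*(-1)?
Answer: 0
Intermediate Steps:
E(u) = -u
M = -9 (M = -5 - 4 = -9)
N = 0 (N = 3*((4 + (1 - 5))*(-9)) = 3*((4 - 4)*(-9)) = 3*(0*(-9)) = 3*0 = 0)
N*(E(6) - 157) = 0*(-1*6 - 157) = 0*(-6 - 157) = 0*(-163) = 0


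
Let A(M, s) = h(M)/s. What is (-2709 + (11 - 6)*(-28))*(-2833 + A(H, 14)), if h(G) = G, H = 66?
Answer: 8057786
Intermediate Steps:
A(M, s) = M/s
(-2709 + (11 - 6)*(-28))*(-2833 + A(H, 14)) = (-2709 + (11 - 6)*(-28))*(-2833 + 66/14) = (-2709 + 5*(-28))*(-2833 + 66*(1/14)) = (-2709 - 140)*(-2833 + 33/7) = -2849*(-19798/7) = 8057786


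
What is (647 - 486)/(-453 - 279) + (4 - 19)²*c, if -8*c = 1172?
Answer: -24128711/732 ≈ -32963.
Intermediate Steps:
c = -293/2 (c = -⅛*1172 = -293/2 ≈ -146.50)
(647 - 486)/(-453 - 279) + (4 - 19)²*c = (647 - 486)/(-453 - 279) + (4 - 19)²*(-293/2) = 161/(-732) + (-15)²*(-293/2) = 161*(-1/732) + 225*(-293/2) = -161/732 - 65925/2 = -24128711/732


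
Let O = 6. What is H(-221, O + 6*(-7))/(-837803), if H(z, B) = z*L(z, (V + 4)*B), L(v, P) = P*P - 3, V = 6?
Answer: 28640937/837803 ≈ 34.186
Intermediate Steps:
L(v, P) = -3 + P**2 (L(v, P) = P**2 - 3 = -3 + P**2)
H(z, B) = z*(-3 + 100*B**2) (H(z, B) = z*(-3 + ((6 + 4)*B)**2) = z*(-3 + (10*B)**2) = z*(-3 + 100*B**2))
H(-221, O + 6*(-7))/(-837803) = -221*(-3 + 100*(6 + 6*(-7))**2)/(-837803) = -221*(-3 + 100*(6 - 42)**2)*(-1/837803) = -221*(-3 + 100*(-36)**2)*(-1/837803) = -221*(-3 + 100*1296)*(-1/837803) = -221*(-3 + 129600)*(-1/837803) = -221*129597*(-1/837803) = -28640937*(-1/837803) = 28640937/837803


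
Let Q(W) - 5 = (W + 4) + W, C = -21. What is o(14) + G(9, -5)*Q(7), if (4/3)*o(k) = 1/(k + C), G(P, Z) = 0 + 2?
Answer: 1285/28 ≈ 45.893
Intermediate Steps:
G(P, Z) = 2
o(k) = 3/(4*(-21 + k)) (o(k) = 3/(4*(k - 21)) = 3/(4*(-21 + k)))
Q(W) = 9 + 2*W (Q(W) = 5 + ((W + 4) + W) = 5 + ((4 + W) + W) = 5 + (4 + 2*W) = 9 + 2*W)
o(14) + G(9, -5)*Q(7) = 3/(4*(-21 + 14)) + 2*(9 + 2*7) = (¾)/(-7) + 2*(9 + 14) = (¾)*(-⅐) + 2*23 = -3/28 + 46 = 1285/28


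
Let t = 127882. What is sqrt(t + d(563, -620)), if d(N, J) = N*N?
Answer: sqrt(444851) ≈ 666.97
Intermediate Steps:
d(N, J) = N**2
sqrt(t + d(563, -620)) = sqrt(127882 + 563**2) = sqrt(127882 + 316969) = sqrt(444851)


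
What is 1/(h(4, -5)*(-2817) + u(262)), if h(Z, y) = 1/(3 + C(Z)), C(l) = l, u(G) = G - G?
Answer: -7/2817 ≈ -0.0024849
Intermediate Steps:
u(G) = 0
h(Z, y) = 1/(3 + Z)
1/(h(4, -5)*(-2817) + u(262)) = 1/(-2817/(3 + 4) + 0) = 1/(-2817/7 + 0) = 1/(-2817/7) = -7/2817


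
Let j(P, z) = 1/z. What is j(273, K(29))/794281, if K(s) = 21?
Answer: 1/16679901 ≈ 5.9952e-8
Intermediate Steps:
j(273, K(29))/794281 = 1/(21*794281) = (1/21)*(1/794281) = 1/16679901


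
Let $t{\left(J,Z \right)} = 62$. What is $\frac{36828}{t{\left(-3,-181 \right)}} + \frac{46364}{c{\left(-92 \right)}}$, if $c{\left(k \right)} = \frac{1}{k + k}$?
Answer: $-8530382$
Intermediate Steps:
$c{\left(k \right)} = \frac{1}{2 k}$
$\frac{36828}{t{\left(-3,-181 \right)}} + \frac{46364}{c{\left(-92 \right)}} = \frac{36828}{62} + \frac{46364}{\frac{1}{2} \frac{1}{-92}} = 36828 \cdot \frac{1}{62} + \frac{46364}{\frac{1}{2} \left(- \frac{1}{92}\right)} = 594 + \frac{46364}{- \frac{1}{184}} = 594 + 46364 \left(-184\right) = 594 - 8530976 = -8530382$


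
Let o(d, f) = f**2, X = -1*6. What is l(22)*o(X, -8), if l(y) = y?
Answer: 1408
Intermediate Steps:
X = -6
l(22)*o(X, -8) = 22*(-8)**2 = 22*64 = 1408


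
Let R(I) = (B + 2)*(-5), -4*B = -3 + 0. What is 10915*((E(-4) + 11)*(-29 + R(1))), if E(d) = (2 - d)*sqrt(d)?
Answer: -20531115/4 - 5599395*I ≈ -5.1328e+6 - 5.5994e+6*I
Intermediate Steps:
B = 3/4 (B = -(-3 + 0)/4 = -1/4*(-3) = 3/4 ≈ 0.75000)
E(d) = sqrt(d)*(2 - d)
R(I) = -55/4 (R(I) = (3/4 + 2)*(-5) = (11/4)*(-5) = -55/4)
10915*((E(-4) + 11)*(-29 + R(1))) = 10915*((sqrt(-4)*(2 - 1*(-4)) + 11)*(-29 - 55/4)) = 10915*(((2*I)*(2 + 4) + 11)*(-171/4)) = 10915*(((2*I)*6 + 11)*(-171/4)) = 10915*((12*I + 11)*(-171/4)) = 10915*((11 + 12*I)*(-171/4)) = 10915*(-1881/4 - 513*I) = -20531115/4 - 5599395*I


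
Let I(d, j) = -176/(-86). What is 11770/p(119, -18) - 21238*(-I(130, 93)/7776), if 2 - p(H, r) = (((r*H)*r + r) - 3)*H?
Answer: 535400739907/95831185374 ≈ 5.5869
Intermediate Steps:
I(d, j) = 88/43 (I(d, j) = -176*(-1/86) = 88/43)
p(H, r) = 2 - H*(-3 + r + H*r²) (p(H, r) = 2 - (((r*H)*r + r) - 3)*H = 2 - (((H*r)*r + r) - 3)*H = 2 - ((H*r² + r) - 3)*H = 2 - ((r + H*r²) - 3)*H = 2 - (-3 + r + H*r²)*H = 2 - H*(-3 + r + H*r²))
11770/p(119, -18) - 21238*(-I(130, 93)/7776) = 11770/(2 + 3*119 - 1*119*(-18) - 1*119²*(-18)²) - 21238/((-7776/88/43)) = 11770/(2 + 357 + 2142 - 1*14161*324) - 21238/((-7776*43/88)) = 11770/(2 + 357 + 2142 - 4588164) - 21238/(-41796/11) = 11770/(-4585663) - 21238*(-11/41796) = 11770*(-1/4585663) + 116809/20898 = -11770/4585663 + 116809/20898 = 535400739907/95831185374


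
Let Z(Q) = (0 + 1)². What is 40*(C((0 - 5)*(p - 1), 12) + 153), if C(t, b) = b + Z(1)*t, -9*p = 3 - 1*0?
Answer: 20600/3 ≈ 6866.7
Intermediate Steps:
p = -⅓ (p = -(3 - 1*0)/9 = -(3 + 0)/9 = -⅑*3 = -⅓ ≈ -0.33333)
Z(Q) = 1 (Z(Q) = 1² = 1)
C(t, b) = b + t (C(t, b) = b + 1*t = b + t)
40*(C((0 - 5)*(p - 1), 12) + 153) = 40*((12 + (0 - 5)*(-⅓ - 1)) + 153) = 40*((12 - 5*(-4/3)) + 153) = 40*((12 + 20/3) + 153) = 40*(56/3 + 153) = 40*(515/3) = 20600/3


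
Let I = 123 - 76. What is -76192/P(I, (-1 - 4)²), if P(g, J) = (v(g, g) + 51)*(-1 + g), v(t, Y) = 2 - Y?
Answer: -19048/69 ≈ -276.06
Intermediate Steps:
I = 47
P(g, J) = (-1 + g)*(53 - g) (P(g, J) = ((2 - g) + 51)*(-1 + g) = (53 - g)*(-1 + g) = (-1 + g)*(53 - g))
-76192/P(I, (-1 - 4)²) = -76192/(-53 - 1*47² + 54*47) = -76192/(-53 - 1*2209 + 2538) = -76192/(-53 - 2209 + 2538) = -76192/276 = -76192*1/276 = -19048/69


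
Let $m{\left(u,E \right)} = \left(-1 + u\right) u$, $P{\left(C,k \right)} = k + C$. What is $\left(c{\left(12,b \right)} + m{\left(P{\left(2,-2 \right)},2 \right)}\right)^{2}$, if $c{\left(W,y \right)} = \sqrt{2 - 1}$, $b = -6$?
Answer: $1$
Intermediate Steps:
$P{\left(C,k \right)} = C + k$
$c{\left(W,y \right)} = 1$ ($c{\left(W,y \right)} = \sqrt{1} = 1$)
$m{\left(u,E \right)} = u \left(-1 + u\right)$
$\left(c{\left(12,b \right)} + m{\left(P{\left(2,-2 \right)},2 \right)}\right)^{2} = \left(1 + \left(2 - 2\right) \left(-1 + \left(2 - 2\right)\right)\right)^{2} = \left(1 + 0 \left(-1 + 0\right)\right)^{2} = \left(1 + 0 \left(-1\right)\right)^{2} = \left(1 + 0\right)^{2} = 1^{2} = 1$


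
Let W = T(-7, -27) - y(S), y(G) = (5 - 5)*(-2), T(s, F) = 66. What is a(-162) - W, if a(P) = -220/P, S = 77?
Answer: -5236/81 ≈ -64.642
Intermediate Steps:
y(G) = 0 (y(G) = 0*(-2) = 0)
W = 66 (W = 66 - 1*0 = 66 + 0 = 66)
a(-162) - W = -220/(-162) - 1*66 = -220*(-1/162) - 66 = 110/81 - 66 = -5236/81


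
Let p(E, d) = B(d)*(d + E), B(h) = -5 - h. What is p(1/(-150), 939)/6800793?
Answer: -66480728/510059475 ≈ -0.13034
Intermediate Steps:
p(E, d) = (-5 - d)*(E + d) (p(E, d) = (-5 - d)*(d + E) = (-5 - d)*(E + d))
p(1/(-150), 939)/6800793 = -(5 + 939)*(1/(-150) + 939)/6800793 = -1*944*(-1/150 + 939)*(1/6800793) = -1*944*140849/150*(1/6800793) = -66480728/75*1/6800793 = -66480728/510059475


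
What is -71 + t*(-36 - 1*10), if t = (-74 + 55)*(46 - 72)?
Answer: -22795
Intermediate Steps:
t = 494 (t = -19*(-26) = 494)
-71 + t*(-36 - 1*10) = -71 + 494*(-36 - 1*10) = -71 + 494*(-36 - 10) = -71 + 494*(-46) = -71 - 22724 = -22795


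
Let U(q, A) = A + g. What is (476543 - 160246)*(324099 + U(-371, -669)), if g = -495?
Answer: 102143371695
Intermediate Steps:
U(q, A) = -495 + A (U(q, A) = A - 495 = -495 + A)
(476543 - 160246)*(324099 + U(-371, -669)) = (476543 - 160246)*(324099 + (-495 - 669)) = 316297*(324099 - 1164) = 316297*322935 = 102143371695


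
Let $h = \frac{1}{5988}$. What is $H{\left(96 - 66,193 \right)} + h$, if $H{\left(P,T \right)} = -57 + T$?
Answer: $\frac{814369}{5988} \approx 136.0$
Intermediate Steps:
$h = \frac{1}{5988} \approx 0.000167$
$H{\left(96 - 66,193 \right)} + h = \left(-57 + 193\right) + \frac{1}{5988} = 136 + \frac{1}{5988} = \frac{814369}{5988}$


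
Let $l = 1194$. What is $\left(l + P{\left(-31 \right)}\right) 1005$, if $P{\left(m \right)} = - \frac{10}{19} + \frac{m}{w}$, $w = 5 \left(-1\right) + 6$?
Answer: $\frac{22197435}{19} \approx 1.1683 \cdot 10^{6}$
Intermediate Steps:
$w = 1$ ($w = -5 + 6 = 1$)
$P{\left(m \right)} = - \frac{10}{19} + m$ ($P{\left(m \right)} = - \frac{10}{19} + \frac{m}{1} = \left(-10\right) \frac{1}{19} + m 1 = - \frac{10}{19} + m$)
$\left(l + P{\left(-31 \right)}\right) 1005 = \left(1194 - \frac{599}{19}\right) 1005 = \frac{22087}{19} \cdot 1005 = \frac{22197435}{19}$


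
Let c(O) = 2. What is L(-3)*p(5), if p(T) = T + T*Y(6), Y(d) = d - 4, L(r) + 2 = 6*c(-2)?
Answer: 150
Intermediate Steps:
L(r) = 10 (L(r) = -2 + 6*2 = -2 + 12 = 10)
Y(d) = -4 + d
p(T) = 3*T (p(T) = T + T*(-4 + 6) = T + T*2 = T + 2*T = 3*T)
L(-3)*p(5) = 10*(3*5) = 10*15 = 150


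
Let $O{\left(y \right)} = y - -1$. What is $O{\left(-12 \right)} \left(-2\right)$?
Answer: $22$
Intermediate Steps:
$O{\left(y \right)} = 1 + y$ ($O{\left(y \right)} = y + 1 = 1 + y$)
$O{\left(-12 \right)} \left(-2\right) = \left(1 - 12\right) \left(-2\right) = \left(-11\right) \left(-2\right) = 22$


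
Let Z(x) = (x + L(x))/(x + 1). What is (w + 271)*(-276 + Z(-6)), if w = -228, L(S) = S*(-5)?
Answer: -60372/5 ≈ -12074.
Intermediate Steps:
L(S) = -5*S
Z(x) = -4*x/(1 + x) (Z(x) = (x - 5*x)/(x + 1) = (-4*x)/(1 + x) = -4*x/(1 + x))
(w + 271)*(-276 + Z(-6)) = (-228 + 271)*(-276 - 4*(-6)/(1 - 6)) = 43*(-276 - 4*(-6)/(-5)) = 43*(-276 - 4*(-6)*(-⅕)) = 43*(-276 - 24/5) = 43*(-1404/5) = -60372/5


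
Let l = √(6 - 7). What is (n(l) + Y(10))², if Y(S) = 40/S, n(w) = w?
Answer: (4 + I)² ≈ 15.0 + 8.0*I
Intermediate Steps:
l = I (l = √(-1) = I ≈ 1.0*I)
(n(l) + Y(10))² = (I + 40/10)² = (I + 40*(⅒))² = (I + 4)² = (4 + I)²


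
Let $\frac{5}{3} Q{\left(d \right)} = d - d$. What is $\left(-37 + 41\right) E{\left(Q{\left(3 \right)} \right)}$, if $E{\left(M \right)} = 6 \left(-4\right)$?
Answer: $-96$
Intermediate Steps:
$Q{\left(d \right)} = 0$ ($Q{\left(d \right)} = \frac{3 \left(d - d\right)}{5} = \frac{3}{5} \cdot 0 = 0$)
$E{\left(M \right)} = -24$
$\left(-37 + 41\right) E{\left(Q{\left(3 \right)} \right)} = \left(-37 + 41\right) \left(-24\right) = 4 \left(-24\right) = -96$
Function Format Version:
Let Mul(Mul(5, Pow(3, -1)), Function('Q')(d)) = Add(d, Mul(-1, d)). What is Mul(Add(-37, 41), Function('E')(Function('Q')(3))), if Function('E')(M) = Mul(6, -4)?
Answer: -96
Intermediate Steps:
Function('Q')(d) = 0 (Function('Q')(d) = Mul(Rational(3, 5), Add(d, Mul(-1, d))) = Mul(Rational(3, 5), 0) = 0)
Function('E')(M) = -24
Mul(Add(-37, 41), Function('E')(Function('Q')(3))) = Mul(Add(-37, 41), -24) = Mul(4, -24) = -96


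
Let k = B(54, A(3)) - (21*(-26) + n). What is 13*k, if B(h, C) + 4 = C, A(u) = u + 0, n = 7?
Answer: 6994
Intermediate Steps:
A(u) = u
B(h, C) = -4 + C
k = 538 (k = (-4 + 3) - (21*(-26) + 7) = -1 - (-546 + 7) = -1 - 1*(-539) = -1 + 539 = 538)
13*k = 13*538 = 6994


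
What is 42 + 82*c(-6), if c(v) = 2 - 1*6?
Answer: -286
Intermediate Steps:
c(v) = -4 (c(v) = 2 - 6 = -4)
42 + 82*c(-6) = 42 + 82*(-4) = 42 - 328 = -286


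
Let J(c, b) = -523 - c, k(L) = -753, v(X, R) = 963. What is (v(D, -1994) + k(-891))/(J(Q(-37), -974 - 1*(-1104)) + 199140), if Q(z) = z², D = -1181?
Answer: 105/98624 ≈ 0.0010646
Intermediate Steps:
(v(D, -1994) + k(-891))/(J(Q(-37), -974 - 1*(-1104)) + 199140) = (963 - 753)/((-523 - 1*(-37)²) + 199140) = 210/((-523 - 1*1369) + 199140) = 210/((-523 - 1369) + 199140) = 210/(-1892 + 199140) = 210/197248 = 210*(1/197248) = 105/98624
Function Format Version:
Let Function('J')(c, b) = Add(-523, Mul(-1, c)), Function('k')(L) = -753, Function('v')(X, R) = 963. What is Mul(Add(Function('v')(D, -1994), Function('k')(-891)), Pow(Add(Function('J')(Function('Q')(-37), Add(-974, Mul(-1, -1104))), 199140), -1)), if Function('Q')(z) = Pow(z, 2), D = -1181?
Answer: Rational(105, 98624) ≈ 0.0010646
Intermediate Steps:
Mul(Add(Function('v')(D, -1994), Function('k')(-891)), Pow(Add(Function('J')(Function('Q')(-37), Add(-974, Mul(-1, -1104))), 199140), -1)) = Mul(Add(963, -753), Pow(Add(Add(-523, Mul(-1, Pow(-37, 2))), 199140), -1)) = Mul(210, Pow(Add(Add(-523, Mul(-1, 1369)), 199140), -1)) = Mul(210, Pow(Add(Add(-523, -1369), 199140), -1)) = Mul(210, Pow(Add(-1892, 199140), -1)) = Mul(210, Pow(197248, -1)) = Mul(210, Rational(1, 197248)) = Rational(105, 98624)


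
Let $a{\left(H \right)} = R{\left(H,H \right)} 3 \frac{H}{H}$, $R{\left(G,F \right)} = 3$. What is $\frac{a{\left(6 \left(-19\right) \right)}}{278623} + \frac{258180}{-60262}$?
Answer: $- \frac{35967171891}{8395189613} \approx -4.2843$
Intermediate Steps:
$a{\left(H \right)} = 9$ ($a{\left(H \right)} = 3 \cdot 3 \frac{H}{H} = 9 \cdot 1 = 9$)
$\frac{a{\left(6 \left(-19\right) \right)}}{278623} + \frac{258180}{-60262} = \frac{9}{278623} + \frac{258180}{-60262} = 9 \cdot \frac{1}{278623} + 258180 \left(- \frac{1}{60262}\right) = \frac{9}{278623} - \frac{129090}{30131} = - \frac{35967171891}{8395189613}$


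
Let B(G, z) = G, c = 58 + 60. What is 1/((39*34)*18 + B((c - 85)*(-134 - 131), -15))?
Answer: 1/15123 ≈ 6.6124e-5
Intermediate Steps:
c = 118
1/((39*34)*18 + B((c - 85)*(-134 - 131), -15)) = 1/((39*34)*18 + (118 - 85)*(-134 - 131)) = 1/(1326*18 + 33*(-265)) = 1/(23868 - 8745) = 1/15123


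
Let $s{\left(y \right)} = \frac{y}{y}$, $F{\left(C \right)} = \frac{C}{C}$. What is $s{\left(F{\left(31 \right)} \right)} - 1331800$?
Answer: $-1331799$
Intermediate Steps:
$F{\left(C \right)} = 1$
$s{\left(y \right)} = 1$
$s{\left(F{\left(31 \right)} \right)} - 1331800 = 1 - 1331800 = -1331799$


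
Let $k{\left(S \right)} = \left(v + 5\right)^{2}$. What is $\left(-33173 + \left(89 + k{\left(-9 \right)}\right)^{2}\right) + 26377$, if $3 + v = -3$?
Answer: $1304$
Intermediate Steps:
$v = -6$ ($v = -3 - 3 = -6$)
$k{\left(S \right)} = 1$ ($k{\left(S \right)} = \left(-6 + 5\right)^{2} = \left(-1\right)^{2} = 1$)
$\left(-33173 + \left(89 + k{\left(-9 \right)}\right)^{2}\right) + 26377 = \left(-33173 + \left(89 + 1\right)^{2}\right) + 26377 = \left(-33173 + 90^{2}\right) + 26377 = \left(-33173 + 8100\right) + 26377 = -25073 + 26377 = 1304$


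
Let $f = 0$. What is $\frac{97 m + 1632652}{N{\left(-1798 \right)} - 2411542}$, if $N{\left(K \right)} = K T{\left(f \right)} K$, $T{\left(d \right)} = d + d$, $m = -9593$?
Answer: $- \frac{702131}{2411542} \approx -0.29115$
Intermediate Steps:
$T{\left(d \right)} = 2 d$
$N{\left(K \right)} = 0$ ($N{\left(K \right)} = K 2 \cdot 0 K = K 0 K = 0 K = 0$)
$\frac{97 m + 1632652}{N{\left(-1798 \right)} - 2411542} = \frac{97 \left(-9593\right) + 1632652}{0 - 2411542} = \frac{-930521 + 1632652}{-2411542} = 702131 \left(- \frac{1}{2411542}\right) = - \frac{702131}{2411542}$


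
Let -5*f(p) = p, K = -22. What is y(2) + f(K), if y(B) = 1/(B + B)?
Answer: 93/20 ≈ 4.6500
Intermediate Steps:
f(p) = -p/5
y(B) = 1/(2*B)
y(2) + f(K) = (½)/2 - ⅕*(-22) = (½)*(½) + 22/5 = ¼ + 22/5 = 93/20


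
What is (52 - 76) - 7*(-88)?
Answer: 592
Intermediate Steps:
(52 - 76) - 7*(-88) = -24 + 616 = 592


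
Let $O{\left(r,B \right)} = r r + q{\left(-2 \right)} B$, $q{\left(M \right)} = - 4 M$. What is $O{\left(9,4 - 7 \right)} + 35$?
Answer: $92$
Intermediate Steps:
$O{\left(r,B \right)} = r^{2} + 8 B$ ($O{\left(r,B \right)} = r r + \left(-4\right) \left(-2\right) B = r^{2} + 8 B$)
$O{\left(9,4 - 7 \right)} + 35 = \left(9^{2} + 8 \left(4 - 7\right)\right) + 35 = \left(81 + 8 \left(-3\right)\right) + 35 = \left(81 - 24\right) + 35 = 57 + 35 = 92$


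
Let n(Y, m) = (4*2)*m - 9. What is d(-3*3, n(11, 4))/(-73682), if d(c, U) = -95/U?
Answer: 5/89194 ≈ 5.6058e-5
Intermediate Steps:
n(Y, m) = -9 + 8*m (n(Y, m) = 8*m - 9 = -9 + 8*m)
d(-3*3, n(11, 4))/(-73682) = -95/(-9 + 8*4)/(-73682) = -95/(-9 + 32)*(-1/73682) = -95/23*(-1/73682) = 5/89194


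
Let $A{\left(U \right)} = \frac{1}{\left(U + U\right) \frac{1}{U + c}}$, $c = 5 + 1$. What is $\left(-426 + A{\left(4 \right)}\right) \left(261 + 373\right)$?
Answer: $- \frac{538583}{2} \approx -2.6929 \cdot 10^{5}$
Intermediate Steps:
$c = 6$
$A{\left(U \right)} = \frac{6 + U}{2 U}$ ($A{\left(U \right)} = \frac{1}{\left(U + U\right) \frac{1}{U + 6}} = \frac{1}{2 U \frac{1}{6 + U}} = \frac{6 + U}{2 U}$)
$\left(-426 + A{\left(4 \right)}\right) \left(261 + 373\right) = \left(-426 + \frac{6 + 4}{2 \cdot 4}\right) \left(261 + 373\right) = \left(-426 + \frac{1}{2} \cdot \frac{1}{4} \cdot 10\right) 634 = \left(-426 + \frac{5}{4}\right) 634 = \left(- \frac{1699}{4}\right) 634 = - \frac{538583}{2}$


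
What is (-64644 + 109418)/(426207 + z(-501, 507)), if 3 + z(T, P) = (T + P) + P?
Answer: 44774/426717 ≈ 0.10493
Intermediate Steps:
z(T, P) = -3 + T + 2*P (z(T, P) = -3 + ((T + P) + P) = -3 + ((P + T) + P) = -3 + (T + 2*P) = -3 + T + 2*P)
(-64644 + 109418)/(426207 + z(-501, 507)) = (-64644 + 109418)/(426207 + (-3 - 501 + 2*507)) = 44774/(426207 + (-3 - 501 + 1014)) = 44774/(426207 + 510) = 44774/426717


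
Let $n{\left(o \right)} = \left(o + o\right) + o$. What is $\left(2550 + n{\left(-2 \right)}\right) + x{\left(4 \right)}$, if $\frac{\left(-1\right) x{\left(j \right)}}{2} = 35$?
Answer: $2474$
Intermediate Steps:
$x{\left(j \right)} = -70$ ($x{\left(j \right)} = \left(-2\right) 35 = -70$)
$n{\left(o \right)} = 3 o$ ($n{\left(o \right)} = 2 o + o = 3 o$)
$\left(2550 + n{\left(-2 \right)}\right) + x{\left(4 \right)} = \left(2550 + 3 \left(-2\right)\right) - 70 = \left(2550 - 6\right) - 70 = 2544 - 70 = 2474$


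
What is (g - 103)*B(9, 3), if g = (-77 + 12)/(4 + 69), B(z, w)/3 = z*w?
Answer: -614304/73 ≈ -8415.1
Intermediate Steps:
B(z, w) = 3*w*z (B(z, w) = 3*(z*w) = 3*(w*z) = 3*w*z)
g = -65/73 ≈ -0.89041
(g - 103)*B(9, 3) = (-65/73 - 103)*(3*3*9) = -7584/73*81 = -614304/73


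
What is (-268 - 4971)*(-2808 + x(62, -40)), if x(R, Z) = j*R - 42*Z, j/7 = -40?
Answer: 96858632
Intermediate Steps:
j = -280 (j = 7*(-40) = -280)
x(R, Z) = -280*R - 42*Z
(-268 - 4971)*(-2808 + x(62, -40)) = (-268 - 4971)*(-2808 + (-280*62 - 42*(-40))) = -5239*(-2808 + (-17360 + 1680)) = -5239*(-2808 - 15680) = -5239*(-18488) = 96858632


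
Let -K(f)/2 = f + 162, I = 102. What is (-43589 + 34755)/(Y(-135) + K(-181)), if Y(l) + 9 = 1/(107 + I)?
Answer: -131879/433 ≈ -304.57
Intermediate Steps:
K(f) = -324 - 2*f (K(f) = -2*(f + 162) = -2*(162 + f) = -324 - 2*f)
Y(l) = -1880/209 (Y(l) = -9 + 1/(107 + 102) = -9 + 1/209 = -1880/209)
(-43589 + 34755)/(Y(-135) + K(-181)) = (-43589 + 34755)/(-1880/209 + (-324 - 2*(-181))) = -8834/(-1880/209 + (-324 + 362)) = -8834/(-1880/209 + 38) = -8834/6062/209 = -8834*209/6062 = -131879/433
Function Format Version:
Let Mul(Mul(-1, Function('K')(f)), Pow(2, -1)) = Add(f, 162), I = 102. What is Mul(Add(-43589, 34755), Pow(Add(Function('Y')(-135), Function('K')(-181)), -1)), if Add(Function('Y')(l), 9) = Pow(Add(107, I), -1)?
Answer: Rational(-131879, 433) ≈ -304.57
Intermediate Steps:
Function('K')(f) = Add(-324, Mul(-2, f)) (Function('K')(f) = Mul(-2, Add(f, 162)) = Mul(-2, Add(162, f)) = Add(-324, Mul(-2, f)))
Function('Y')(l) = Rational(-1880, 209) (Function('Y')(l) = Add(-9, Pow(Add(107, 102), -1)) = Add(-9, Pow(209, -1)) = Add(-9, Rational(1, 209)) = Rational(-1880, 209))
Mul(Add(-43589, 34755), Pow(Add(Function('Y')(-135), Function('K')(-181)), -1)) = Mul(Add(-43589, 34755), Pow(Add(Rational(-1880, 209), Add(-324, Mul(-2, -181))), -1)) = Mul(-8834, Pow(Add(Rational(-1880, 209), Add(-324, 362)), -1)) = Mul(-8834, Pow(Add(Rational(-1880, 209), 38), -1)) = Mul(-8834, Pow(Rational(6062, 209), -1)) = Mul(-8834, Rational(209, 6062)) = Rational(-131879, 433)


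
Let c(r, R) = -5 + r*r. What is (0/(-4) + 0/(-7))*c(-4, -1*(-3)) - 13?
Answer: -13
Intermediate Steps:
c(r, R) = -5 + r**2
(0/(-4) + 0/(-7))*c(-4, -1*(-3)) - 13 = (0/(-4) + 0/(-7))*(-5 + (-4)**2) - 13 = (0*(-1/4) + 0*(-1/7))*(-5 + 16) - 13 = (0 + 0)*11 - 13 = 0*11 - 13 = 0 - 13 = -13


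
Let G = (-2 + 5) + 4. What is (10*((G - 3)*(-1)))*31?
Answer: -1240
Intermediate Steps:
G = 7 (G = 3 + 4 = 7)
(10*((G - 3)*(-1)))*31 = (10*((7 - 3)*(-1)))*31 = (10*(4*(-1)))*31 = (10*(-4))*31 = -40*31 = -1240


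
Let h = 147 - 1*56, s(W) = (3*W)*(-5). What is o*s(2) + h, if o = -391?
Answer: 11821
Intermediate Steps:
s(W) = -15*W
h = 91 (h = 147 - 56 = 91)
o*s(2) + h = -(-5865)*2 + 91 = -391*(-30) + 91 = 11730 + 91 = 11821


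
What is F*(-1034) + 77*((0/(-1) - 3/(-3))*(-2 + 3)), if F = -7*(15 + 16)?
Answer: 224455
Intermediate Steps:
F = -217 (F = -7*31 = -217)
F*(-1034) + 77*((0/(-1) - 3/(-3))*(-2 + 3)) = -217*(-1034) + 77*((0/(-1) - 3/(-3))*(-2 + 3)) = 224378 + 77*((0*(-1) - 3*(-⅓))*1) = 224378 + 77*((0 + 1)*1) = 224378 + 77*(1*1) = 224378 + 77*1 = 224378 + 77 = 224455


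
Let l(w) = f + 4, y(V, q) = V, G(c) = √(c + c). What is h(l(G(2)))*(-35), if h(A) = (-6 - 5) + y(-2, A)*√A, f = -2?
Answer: 385 + 70*√2 ≈ 484.00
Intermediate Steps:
G(c) = √2*√c (G(c) = √(2*c) = √2*√c)
l(w) = 2 (l(w) = -2 + 4 = 2)
h(A) = -11 - 2*√A (h(A) = (-6 - 5) - 2*√A = -11 - 2*√A)
h(l(G(2)))*(-35) = (-11 - 2*√2)*(-35) = 385 + 70*√2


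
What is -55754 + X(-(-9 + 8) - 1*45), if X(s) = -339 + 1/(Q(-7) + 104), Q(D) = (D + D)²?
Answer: -16827899/300 ≈ -56093.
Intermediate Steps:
Q(D) = 4*D² (Q(D) = (2*D)² = 4*D²)
X(s) = -101699/300 (X(s) = -339 + 1/(4*(-7)² + 104) = -339 + 1/(4*49 + 104) = -339 + 1/(196 + 104) = -339 + 1/300 = -101699/300)
-55754 + X(-(-9 + 8) - 1*45) = -55754 - 101699/300 = -16827899/300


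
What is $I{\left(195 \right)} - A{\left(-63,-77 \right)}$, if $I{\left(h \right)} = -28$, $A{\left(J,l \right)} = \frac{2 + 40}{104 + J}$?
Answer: $- \frac{1190}{41} \approx -29.024$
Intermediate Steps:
$A{\left(J,l \right)} = \frac{42}{104 + J}$
$I{\left(195 \right)} - A{\left(-63,-77 \right)} = -28 - \frac{42}{104 - 63} = -28 - \frac{42}{41} = - \frac{1190}{41}$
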